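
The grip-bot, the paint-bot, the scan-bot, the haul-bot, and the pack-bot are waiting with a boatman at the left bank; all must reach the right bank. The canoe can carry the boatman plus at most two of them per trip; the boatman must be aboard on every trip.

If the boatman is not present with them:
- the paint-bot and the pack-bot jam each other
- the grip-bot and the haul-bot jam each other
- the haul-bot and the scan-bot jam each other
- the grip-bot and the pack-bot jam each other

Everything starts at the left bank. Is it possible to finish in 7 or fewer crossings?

Yes

Yes — this plan uses 7 crossings (≤ 7):
1. Boatman goes to the right bank with the haul-bot and the pack-bot.
2. Boatman goes back to the left bank alone.
3. Boatman goes to the right bank with the grip-bot.
4. Boatman goes back to the left bank with the haul-bot and the pack-bot.
5. Boatman goes to the right bank with the paint-bot and the scan-bot.
6. Boatman goes back to the left bank alone.
7. Boatman goes to the right bank with the haul-bot and the pack-bot.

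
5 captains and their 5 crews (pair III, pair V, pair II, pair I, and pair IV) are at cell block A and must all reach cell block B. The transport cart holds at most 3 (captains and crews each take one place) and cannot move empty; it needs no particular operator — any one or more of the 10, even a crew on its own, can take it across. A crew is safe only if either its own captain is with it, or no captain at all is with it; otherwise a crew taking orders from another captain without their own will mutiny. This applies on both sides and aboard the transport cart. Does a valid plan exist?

Yes

1. captain III and crew III cross → cell block B.
2. captain III crosses ← cell block A.
3. crew I, crew II, and crew V cross → cell block B.
4. crew III crosses ← cell block A.
5. captain I, captain II, and captain V cross → cell block B.
6. captain V and crew V cross ← cell block A.
7. captain III, captain IV, and captain V cross → cell block B.
8. crew II crosses ← cell block A.
9. crew III and crew V cross → cell block B.
10. crew III crosses ← cell block A.
11. crew II, crew III, and crew IV cross → cell block B.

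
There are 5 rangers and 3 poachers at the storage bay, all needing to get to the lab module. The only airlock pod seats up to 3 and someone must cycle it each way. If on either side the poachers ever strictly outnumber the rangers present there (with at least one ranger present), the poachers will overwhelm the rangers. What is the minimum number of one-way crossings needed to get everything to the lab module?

7

Counting alone: each trip to the lab module takes at most 3 across and each return brings at least 1 back, so after t trips out (and t−1 returns) at most 3t − (t−1) of the 8 are across; that first reaches 8 at t = 4, so at least 7 crossings are needed.
The plan below uses exactly 7 crossings, so it is optimal:
1. 2 poachers → the lab module.  (the storage bay: 5R 1P; the lab module: 0R 2P)
2. 1 poacher ← the storage bay.  (the storage bay: 5R 2P; the lab module: 0R 1P)
3. 2 rangers and 1 poacher → the lab module.  (the storage bay: 3R 1P; the lab module: 2R 2P)
4. 1 poacher ← the storage bay.  (the storage bay: 3R 2P; the lab module: 2R 1P)
5. 1 ranger and 2 poachers → the lab module.  (the storage bay: 2R 0P; the lab module: 3R 3P)
6. 1 poacher ← the storage bay.  (the storage bay: 2R 1P; the lab module: 3R 2P)
7. 2 rangers and 1 poacher → the lab module.  (the storage bay: 0R 0P; the lab module: 5R 3P)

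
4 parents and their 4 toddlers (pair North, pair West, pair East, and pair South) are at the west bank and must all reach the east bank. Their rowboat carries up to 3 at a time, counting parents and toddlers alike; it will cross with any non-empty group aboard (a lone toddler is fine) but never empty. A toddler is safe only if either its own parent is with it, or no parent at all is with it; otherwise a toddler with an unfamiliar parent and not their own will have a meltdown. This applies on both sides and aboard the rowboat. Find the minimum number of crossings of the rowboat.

Counting alone: each trip to the east bank takes at most 3 across and each return brings at least 1 back, so after t trips out (and t−1 returns) at most 3t − (t−1) of the 8 are across; that first reaches 8 at t = 4, so at least 7 crossings are needed.
The safety rule pushes this higher. Following every safe sequence of crossings, the most of the 8 that can be at the east bank as the rowboat arrives there on crossing 7 is 7 — never all 8.
So no plan with fewer than 9 crossings exists, and this one achieves 9:
1. parent North and toddler North cross → the east bank.
2. parent North crosses ← the west bank.
3. parent North, parent West, and toddler West cross → the east bank.
4. parent North and toddler North cross ← the west bank.
5. parent East, parent North, and parent South cross → the east bank.
6. toddler West crosses ← the west bank.
7. toddler North and toddler West cross → the east bank.
8. toddler North crosses ← the west bank.
9. toddler East, toddler North, and toddler South cross → the east bank.

9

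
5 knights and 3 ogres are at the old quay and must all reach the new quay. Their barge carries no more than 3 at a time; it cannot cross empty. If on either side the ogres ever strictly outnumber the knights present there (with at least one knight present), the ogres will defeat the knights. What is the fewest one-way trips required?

Counting alone: each trip to the new quay takes at most 3 across and each return brings at least 1 back, so after t trips out (and t−1 returns) at most 3t − (t−1) of the 8 are across; that first reaches 8 at t = 4, so at least 7 crossings are needed.
The plan below uses exactly 7 crossings, so it is optimal:
1. 2 ogres → the new quay.  (the old quay: 5K 1O; the new quay: 0K 2O)
2. 1 ogre ← the old quay.  (the old quay: 5K 2O; the new quay: 0K 1O)
3. 2 knights and 1 ogre → the new quay.  (the old quay: 3K 1O; the new quay: 2K 2O)
4. 1 ogre ← the old quay.  (the old quay: 3K 2O; the new quay: 2K 1O)
5. 1 knight and 2 ogres → the new quay.  (the old quay: 2K 0O; the new quay: 3K 3O)
6. 1 ogre ← the old quay.  (the old quay: 2K 1O; the new quay: 3K 2O)
7. 2 knights and 1 ogre → the new quay.  (the old quay: 0K 0O; the new quay: 5K 3O)

7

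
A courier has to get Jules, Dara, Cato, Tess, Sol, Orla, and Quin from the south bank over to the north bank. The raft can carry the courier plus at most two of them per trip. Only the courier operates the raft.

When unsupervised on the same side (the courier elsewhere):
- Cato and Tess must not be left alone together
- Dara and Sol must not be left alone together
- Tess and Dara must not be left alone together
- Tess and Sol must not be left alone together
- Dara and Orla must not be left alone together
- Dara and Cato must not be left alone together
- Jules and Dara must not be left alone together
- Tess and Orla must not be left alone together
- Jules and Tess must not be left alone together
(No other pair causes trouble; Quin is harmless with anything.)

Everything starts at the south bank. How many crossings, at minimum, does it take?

Following every safe sequence of crossings from the start, the most of the 7 that can be at the north bank as the raft arrives there on crossings 1, 3, 5 is 2, 3, 4 respectively; the best ever achieved is 4 of 7.
From crossing 7 on, no configuration arises that was not already reachable earlier: only 24 distinct safe configurations (who is on which side, and where the raft is) can ever be reached, none of them has everyone across, and every continuation just revisits them. So no valid plan exists.

impossible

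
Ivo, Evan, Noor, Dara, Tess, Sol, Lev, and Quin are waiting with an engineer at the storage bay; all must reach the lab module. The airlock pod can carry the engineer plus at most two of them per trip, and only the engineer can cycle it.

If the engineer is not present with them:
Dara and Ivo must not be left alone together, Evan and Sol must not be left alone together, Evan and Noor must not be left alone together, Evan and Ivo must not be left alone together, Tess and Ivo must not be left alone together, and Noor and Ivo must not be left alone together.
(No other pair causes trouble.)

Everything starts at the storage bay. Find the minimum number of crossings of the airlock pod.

13

Counting alone: the engineer can take at most 2 across per trip to the lab module, so moving all 8 needs at least 4 loaded trips out, with a return between consecutive ones — at least 7 crossings.
The safety rule pushes this higher. Following every safe sequence of crossings, the most of the 8 that can be at the lab module as the airlock pod arrives there on crossings 7, 9, 11 is 5, 6, 7 respectively — never all 8.
So no plan with fewer than 13 crossings exists, and this one achieves 13:
1. Engineer goes to the lab module with Evan and Ivo.
2. Engineer goes back to the storage bay with Ivo.
3. Engineer goes to the lab module with Dara and Ivo.
4. Engineer goes back to the storage bay with Ivo.
5. Engineer goes to the lab module with Ivo and Tess.
6. Engineer goes back to the storage bay with Ivo.
7. Engineer goes to the lab module with Ivo and Lev.
8. Engineer goes back to the storage bay with Ivo.
9. Engineer goes to the lab module with Ivo and Quin.
10. Engineer goes back to the storage bay with Ivo.
11. Engineer goes to the lab module with Noor and Sol.
12. Engineer goes back to the storage bay with Evan.
13. Engineer goes to the lab module with Evan and Ivo.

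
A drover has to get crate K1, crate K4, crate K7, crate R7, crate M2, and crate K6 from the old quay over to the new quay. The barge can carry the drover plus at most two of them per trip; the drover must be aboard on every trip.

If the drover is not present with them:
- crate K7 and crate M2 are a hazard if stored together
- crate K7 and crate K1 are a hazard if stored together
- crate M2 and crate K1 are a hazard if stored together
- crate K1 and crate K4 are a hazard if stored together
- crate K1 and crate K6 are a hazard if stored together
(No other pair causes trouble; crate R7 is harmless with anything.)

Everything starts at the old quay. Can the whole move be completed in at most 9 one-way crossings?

Yes

Yes — this plan uses 9 crossings (≤ 9):
1. Drover goes to the new quay with crate K1 and crate K7.
2. Drover goes back to the old quay with crate K1.
3. Drover goes to the new quay with crate K1 and crate K4.
4. Drover goes back to the old quay with crate K1.
5. Drover goes to the new quay with crate K1 and crate R7.
6. Drover goes back to the old quay with crate K1.
7. Drover goes to the new quay with crate K1 and crate K6.
8. Drover goes back to the old quay with crate K1.
9. Drover goes to the new quay with crate K1 and crate M2.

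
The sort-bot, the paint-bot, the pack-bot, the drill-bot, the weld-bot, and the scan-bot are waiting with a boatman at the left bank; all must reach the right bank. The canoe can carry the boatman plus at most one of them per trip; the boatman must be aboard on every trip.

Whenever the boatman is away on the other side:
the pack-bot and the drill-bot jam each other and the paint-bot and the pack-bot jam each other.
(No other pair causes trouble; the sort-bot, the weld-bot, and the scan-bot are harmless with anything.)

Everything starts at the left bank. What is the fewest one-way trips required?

13

Counting alone: the boatman can take at most 1 across per trip to the right bank, so moving all 6 needs at least 6 loaded trips out, with a return between consecutive ones — at least 11 crossings.
The safety rule pushes this higher. Following every safe sequence of crossings, the most of the 6 that can be at the right bank as the canoe arrives there on crossing 11 is 5 — never all 6.
So no plan with fewer than 13 crossings exists, and this one achieves 13:
1. Boatman goes to the right bank with the pack-bot.  [the left bank: the drill-bot, the paint-bot, the scan-bot, the sort-bot, the weld-bot | the right bank: the pack-bot]
2. Boatman goes back to the left bank alone.  [the left bank: the drill-bot, the paint-bot, the scan-bot, the sort-bot, the weld-bot | the right bank: the pack-bot]
3. Boatman goes to the right bank with the sort-bot.  [the left bank: the drill-bot, the paint-bot, the scan-bot, the weld-bot | the right bank: the pack-bot, the sort-bot]
4. Boatman goes back to the left bank alone.  [the left bank: the drill-bot, the paint-bot, the scan-bot, the weld-bot | the right bank: the pack-bot, the sort-bot]
5. Boatman goes to the right bank with the paint-bot.  [the left bank: the drill-bot, the scan-bot, the weld-bot | the right bank: the pack-bot, the paint-bot, the sort-bot]
6. Boatman goes back to the left bank with the pack-bot.  [the left bank: the drill-bot, the pack-bot, the scan-bot, the weld-bot | the right bank: the paint-bot, the sort-bot]
7. Boatman goes to the right bank with the drill-bot.  [the left bank: the pack-bot, the scan-bot, the weld-bot | the right bank: the drill-bot, the paint-bot, the sort-bot]
8. Boatman goes back to the left bank alone.  [the left bank: the pack-bot, the scan-bot, the weld-bot | the right bank: the drill-bot, the paint-bot, the sort-bot]
9. Boatman goes to the right bank with the weld-bot.  [the left bank: the pack-bot, the scan-bot | the right bank: the drill-bot, the paint-bot, the sort-bot, the weld-bot]
10. Boatman goes back to the left bank alone.  [the left bank: the pack-bot, the scan-bot | the right bank: the drill-bot, the paint-bot, the sort-bot, the weld-bot]
11. Boatman goes to the right bank with the scan-bot.  [the left bank: the pack-bot | the right bank: the drill-bot, the paint-bot, the scan-bot, the sort-bot, the weld-bot]
12. Boatman goes back to the left bank alone.  [the left bank: the pack-bot | the right bank: the drill-bot, the paint-bot, the scan-bot, the sort-bot, the weld-bot]
13. Boatman goes to the right bank with the pack-bot.  [the left bank: — | the right bank: the drill-bot, the pack-bot, the paint-bot, the scan-bot, the sort-bot, the weld-bot]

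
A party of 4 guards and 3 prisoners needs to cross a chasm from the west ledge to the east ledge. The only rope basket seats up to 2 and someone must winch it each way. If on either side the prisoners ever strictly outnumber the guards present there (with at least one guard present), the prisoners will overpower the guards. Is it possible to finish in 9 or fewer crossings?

No

Counting alone: each trip to the east ledge takes at most 2 across and each return brings at least 1 back, so after t trips out (and t−1 returns) at most 2t − (t−1) of the 7 are across; that first reaches 7 at t = 6, so at least 11 crossings are needed.
Since 9 < 11, 9 crossings cannot be enough. (The shortest complete plan in fact takes 11:)
1. 2 prisoners → the east ledge.  (the west ledge: 4G 1P; the east ledge: 0G 2P)
2. 1 prisoner ← the west ledge.  (the west ledge: 4G 2P; the east ledge: 0G 1P)
3. 2 prisoners → the east ledge.  (the west ledge: 4G 0P; the east ledge: 0G 3P)
4. 1 prisoner ← the west ledge.  (the west ledge: 4G 1P; the east ledge: 0G 2P)
5. 2 guards → the east ledge.  (the west ledge: 2G 1P; the east ledge: 2G 2P)
6. 1 prisoner ← the west ledge.  (the west ledge: 2G 2P; the east ledge: 2G 1P)
7. 1 guard and 1 prisoner → the east ledge.  (the west ledge: 1G 1P; the east ledge: 3G 2P)
8. 1 guard ← the west ledge.  (the west ledge: 2G 1P; the east ledge: 2G 2P)
9. 1 guard and 1 prisoner → the east ledge.  (the west ledge: 1G 0P; the east ledge: 3G 3P)
10. 1 prisoner ← the west ledge.  (the west ledge: 1G 1P; the east ledge: 3G 2P)
11. 1 guard and 1 prisoner → the east ledge.  (the west ledge: 0G 0P; the east ledge: 4G 3P)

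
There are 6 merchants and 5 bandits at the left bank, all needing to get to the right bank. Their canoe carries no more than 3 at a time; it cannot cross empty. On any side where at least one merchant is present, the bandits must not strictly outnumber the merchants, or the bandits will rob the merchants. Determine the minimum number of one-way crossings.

Counting alone: each trip to the right bank takes at most 3 across and each return brings at least 1 back, so after t trips out (and t−1 returns) at most 3t − (t−1) of the 11 are across; that first reaches 11 at t = 5, so at least 9 crossings are needed.
The plan below uses exactly 9 crossings, so it is optimal:
1. 3 bandits → the right bank.  (the left bank: 6M 2B; the right bank: 0M 3B)
2. 1 bandit ← the left bank.  (the left bank: 6M 3B; the right bank: 0M 2B)
3. 3 merchants → the right bank.  (the left bank: 3M 3B; the right bank: 3M 2B)
4. 1 merchant ← the left bank.  (the left bank: 4M 3B; the right bank: 2M 2B)
5. 2 merchants and 1 bandit → the right bank.  (the left bank: 2M 2B; the right bank: 4M 3B)
6. 1 merchant ← the left bank.  (the left bank: 3M 2B; the right bank: 3M 3B)
7. 2 merchants and 1 bandit → the right bank.  (the left bank: 1M 1B; the right bank: 5M 4B)
8. 1 merchant ← the left bank.  (the left bank: 2M 1B; the right bank: 4M 4B)
9. 2 merchants and 1 bandit → the right bank.  (the left bank: 0M 0B; the right bank: 6M 5B)

9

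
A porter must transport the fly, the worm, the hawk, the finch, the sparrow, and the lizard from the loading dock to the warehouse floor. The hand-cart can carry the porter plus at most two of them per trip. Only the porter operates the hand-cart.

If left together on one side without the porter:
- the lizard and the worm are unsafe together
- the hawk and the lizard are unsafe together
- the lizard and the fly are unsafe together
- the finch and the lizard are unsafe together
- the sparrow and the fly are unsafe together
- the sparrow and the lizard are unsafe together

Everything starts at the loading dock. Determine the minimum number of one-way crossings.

9

Counting alone: the porter can take at most 2 across per trip to the warehouse floor, so moving all 6 needs at least 3 loaded trips out, with a return between consecutive ones — at least 5 crossings.
The safety rule pushes this higher. Following every safe sequence of crossings, the most of the 6 that can be at the warehouse floor as the hand-cart arrives there on crossings 5, 7 is 4, 5 respectively — never all 6.
So no plan with fewer than 9 crossings exists, and this one achieves 9:
1. Porter goes to the warehouse floor with the fly and the lizard.
2. Porter goes back to the loading dock with the fly.
3. Porter goes to the warehouse floor with the fly and the worm.
4. Porter goes back to the loading dock with the lizard.
5. Porter goes to the warehouse floor with the hawk and the lizard.
6. Porter goes back to the loading dock with the lizard.
7. Porter goes to the warehouse floor with the finch and the sparrow.
8. Porter goes back to the loading dock with the fly.
9. Porter goes to the warehouse floor with the fly and the lizard.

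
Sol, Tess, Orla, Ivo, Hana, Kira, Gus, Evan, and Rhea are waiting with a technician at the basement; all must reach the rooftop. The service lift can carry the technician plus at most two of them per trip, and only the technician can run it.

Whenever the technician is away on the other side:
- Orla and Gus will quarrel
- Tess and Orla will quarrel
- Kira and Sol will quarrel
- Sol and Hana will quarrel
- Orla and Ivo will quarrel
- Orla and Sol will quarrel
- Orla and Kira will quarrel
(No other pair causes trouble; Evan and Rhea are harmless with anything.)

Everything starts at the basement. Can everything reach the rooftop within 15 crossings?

Yes

Yes — this plan uses 15 crossings (≤ 15):
1. Technician goes to the rooftop with Orla and Sol.  [the basement: Evan, Gus, Hana, Ivo, Kira, Rhea, Tess | the rooftop: Orla, Sol]
2. Technician goes back to the basement with Sol.  [the basement: Evan, Gus, Hana, Ivo, Kira, Rhea, Sol, Tess | the rooftop: Orla]
3. Technician goes to the rooftop with Sol and Tess.  [the basement: Evan, Gus, Hana, Ivo, Kira, Rhea | the rooftop: Orla, Sol, Tess]
4. Technician goes back to the basement with Orla.  [the basement: Evan, Gus, Hana, Ivo, Kira, Orla, Rhea | the rooftop: Sol, Tess]
5. Technician goes to the rooftop with Ivo and Orla.  [the basement: Evan, Gus, Hana, Kira, Rhea | the rooftop: Ivo, Orla, Sol, Tess]
6. Technician goes back to the basement with Orla.  [the basement: Evan, Gus, Hana, Kira, Orla, Rhea | the rooftop: Ivo, Sol, Tess]
7. Technician goes to the rooftop with Gus and Orla.  [the basement: Evan, Hana, Kira, Rhea | the rooftop: Gus, Ivo, Orla, Sol, Tess]
8. Technician goes back to the basement with Orla.  [the basement: Evan, Hana, Kira, Orla, Rhea | the rooftop: Gus, Ivo, Sol, Tess]
9. Technician goes to the rooftop with Evan and Orla.  [the basement: Hana, Kira, Rhea | the rooftop: Evan, Gus, Ivo, Orla, Sol, Tess]
10. Technician goes back to the basement with Orla.  [the basement: Hana, Kira, Orla, Rhea | the rooftop: Evan, Gus, Ivo, Sol, Tess]
11. Technician goes to the rooftop with Orla and Rhea.  [the basement: Hana, Kira | the rooftop: Evan, Gus, Ivo, Orla, Rhea, Sol, Tess]
12. Technician goes back to the basement with Orla.  [the basement: Hana, Kira, Orla | the rooftop: Evan, Gus, Ivo, Rhea, Sol, Tess]
13. Technician goes to the rooftop with Hana and Kira.  [the basement: Orla | the rooftop: Evan, Gus, Hana, Ivo, Kira, Rhea, Sol, Tess]
14. Technician goes back to the basement with Sol.  [the basement: Orla, Sol | the rooftop: Evan, Gus, Hana, Ivo, Kira, Rhea, Tess]
15. Technician goes to the rooftop with Orla and Sol.  [the basement: — | the rooftop: Evan, Gus, Hana, Ivo, Kira, Orla, Rhea, Sol, Tess]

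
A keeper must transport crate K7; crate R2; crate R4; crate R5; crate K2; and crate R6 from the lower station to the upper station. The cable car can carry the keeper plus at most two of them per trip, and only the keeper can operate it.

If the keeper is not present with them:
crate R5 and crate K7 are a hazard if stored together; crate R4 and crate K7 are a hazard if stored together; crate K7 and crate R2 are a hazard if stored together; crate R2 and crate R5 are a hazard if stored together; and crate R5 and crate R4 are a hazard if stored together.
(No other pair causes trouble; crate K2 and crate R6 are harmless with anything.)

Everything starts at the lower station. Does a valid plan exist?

1. Keeper goes to the upper station with crate K7 and crate R5.  [the lower station: crate K2, crate R2, crate R4, crate R6 | the upper station: crate K7, crate R5]
2. Keeper goes back to the lower station with crate K7.  [the lower station: crate K2, crate K7, crate R2, crate R4, crate R6 | the upper station: crate R5]
3. Keeper goes to the upper station with crate K2 and crate K7.  [the lower station: crate R2, crate R4, crate R6 | the upper station: crate K2, crate K7, crate R5]
4. Keeper goes back to the lower station with crate K7.  [the lower station: crate K7, crate R2, crate R4, crate R6 | the upper station: crate K2, crate R5]
5. Keeper goes to the upper station with crate K7 and crate R6.  [the lower station: crate R2, crate R4 | the upper station: crate K2, crate K7, crate R5, crate R6]
6. Keeper goes back to the lower station with crate K7.  [the lower station: crate K7, crate R2, crate R4 | the upper station: crate K2, crate R5, crate R6]
7. Keeper goes to the upper station with crate R2 and crate R4.  [the lower station: crate K7 | the upper station: crate K2, crate R2, crate R4, crate R5, crate R6]
8. Keeper goes back to the lower station with crate R5.  [the lower station: crate K7, crate R5 | the upper station: crate K2, crate R2, crate R4, crate R6]
9. Keeper goes to the upper station with crate K7 and crate R5.  [the lower station: — | the upper station: crate K2, crate K7, crate R2, crate R4, crate R5, crate R6]

Yes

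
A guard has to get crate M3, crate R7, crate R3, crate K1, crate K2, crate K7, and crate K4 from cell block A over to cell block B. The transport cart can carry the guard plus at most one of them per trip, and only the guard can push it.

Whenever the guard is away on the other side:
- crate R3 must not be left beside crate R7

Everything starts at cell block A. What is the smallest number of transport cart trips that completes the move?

13

Counting alone: the guard can take at most 1 across per trip to cell block B, so moving all 7 needs at least 7 loaded trips out, with a return between consecutive ones — at least 13 crossings.
The plan below uses exactly 13 crossings, so it is optimal:
1. Guard goes to cell block B with crate R7.  [cell block A: crate K1, crate K2, crate K4, crate K7, crate M3, crate R3 | cell block B: crate R7]
2. Guard goes back to cell block A alone.  [cell block A: crate K1, crate K2, crate K4, crate K7, crate M3, crate R3 | cell block B: crate R7]
3. Guard goes to cell block B with crate M3.  [cell block A: crate K1, crate K2, crate K4, crate K7, crate R3 | cell block B: crate M3, crate R7]
4. Guard goes back to cell block A alone.  [cell block A: crate K1, crate K2, crate K4, crate K7, crate R3 | cell block B: crate M3, crate R7]
5. Guard goes to cell block B with crate K1.  [cell block A: crate K2, crate K4, crate K7, crate R3 | cell block B: crate K1, crate M3, crate R7]
6. Guard goes back to cell block A alone.  [cell block A: crate K2, crate K4, crate K7, crate R3 | cell block B: crate K1, crate M3, crate R7]
7. Guard goes to cell block B with crate K2.  [cell block A: crate K4, crate K7, crate R3 | cell block B: crate K1, crate K2, crate M3, crate R7]
8. Guard goes back to cell block A alone.  [cell block A: crate K4, crate K7, crate R3 | cell block B: crate K1, crate K2, crate M3, crate R7]
9. Guard goes to cell block B with crate K7.  [cell block A: crate K4, crate R3 | cell block B: crate K1, crate K2, crate K7, crate M3, crate R7]
10. Guard goes back to cell block A alone.  [cell block A: crate K4, crate R3 | cell block B: crate K1, crate K2, crate K7, crate M3, crate R7]
11. Guard goes to cell block B with crate K4.  [cell block A: crate R3 | cell block B: crate K1, crate K2, crate K4, crate K7, crate M3, crate R7]
12. Guard goes back to cell block A alone.  [cell block A: crate R3 | cell block B: crate K1, crate K2, crate K4, crate K7, crate M3, crate R7]
13. Guard goes to cell block B with crate R3.  [cell block A: — | cell block B: crate K1, crate K2, crate K4, crate K7, crate M3, crate R3, crate R7]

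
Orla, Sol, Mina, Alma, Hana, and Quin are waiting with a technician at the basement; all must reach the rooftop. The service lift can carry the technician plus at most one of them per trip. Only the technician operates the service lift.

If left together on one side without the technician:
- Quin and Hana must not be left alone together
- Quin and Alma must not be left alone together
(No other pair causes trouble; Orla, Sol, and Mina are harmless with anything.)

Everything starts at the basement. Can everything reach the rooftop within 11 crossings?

Counting alone: the technician can take at most 1 across per trip to the rooftop, so moving all 6 needs at least 6 loaded trips out, with a return between consecutive ones — at least 11 crossings.
The safety rule pushes this higher. Following every safe sequence of crossings, the most of the 6 that can be at the rooftop as the service lift arrives there on crossing 11 is 5 — never all 6.
So the move cannot be finished within 11 crossings. (The shortest complete plan takes 13:)
1. Technician goes to the rooftop with Quin.
2. Technician goes back to the basement alone.
3. Technician goes to the rooftop with Orla.
4. Technician goes back to the basement alone.
5. Technician goes to the rooftop with Sol.
6. Technician goes back to the basement alone.
7. Technician goes to the rooftop with Mina.
8. Technician goes back to the basement alone.
9. Technician goes to the rooftop with Alma.
10. Technician goes back to the basement with Quin.
11. Technician goes to the rooftop with Hana.
12. Technician goes back to the basement alone.
13. Technician goes to the rooftop with Quin.

No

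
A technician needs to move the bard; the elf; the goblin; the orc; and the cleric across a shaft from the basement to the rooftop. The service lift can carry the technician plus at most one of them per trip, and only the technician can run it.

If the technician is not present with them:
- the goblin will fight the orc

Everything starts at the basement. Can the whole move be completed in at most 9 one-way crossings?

Yes — this plan uses 9 crossings (≤ 9):
1. Technician goes to the rooftop with the goblin.
2. Technician goes back to the basement alone.
3. Technician goes to the rooftop with the bard.
4. Technician goes back to the basement alone.
5. Technician goes to the rooftop with the elf.
6. Technician goes back to the basement alone.
7. Technician goes to the rooftop with the cleric.
8. Technician goes back to the basement alone.
9. Technician goes to the rooftop with the orc.

Yes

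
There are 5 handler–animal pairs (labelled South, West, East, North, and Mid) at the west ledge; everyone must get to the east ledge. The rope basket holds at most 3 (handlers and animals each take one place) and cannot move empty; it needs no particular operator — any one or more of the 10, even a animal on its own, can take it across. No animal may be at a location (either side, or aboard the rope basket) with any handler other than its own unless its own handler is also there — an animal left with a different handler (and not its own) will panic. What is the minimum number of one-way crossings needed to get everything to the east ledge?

Counting alone: each trip to the east ledge takes at most 3 across and each return brings at least 1 back, so after t trips out (and t−1 returns) at most 3t − (t−1) of the 10 are across; that first reaches 10 at t = 5, so at least 9 crossings are needed.
The safety rule pushes this higher. Following every safe sequence of crossings, the most of the 10 that can be at the east ledge as the rope basket arrives there on crossing 9 is 9 — never all 10.
So no plan with fewer than 11 crossings exists, and this one achieves 11:
1. animal South and handler South cross → the east ledge.
2. handler South crosses ← the west ledge.
3. animal East, animal North, and animal West cross → the east ledge.
4. animal South crosses ← the west ledge.
5. handler East, handler North, and handler West cross → the east ledge.
6. animal West and handler West cross ← the west ledge.
7. handler Mid, handler South, and handler West cross → the east ledge.
8. animal East crosses ← the west ledge.
9. animal South and animal West cross → the east ledge.
10. animal South crosses ← the west ledge.
11. animal East, animal Mid, and animal South cross → the east ledge.

11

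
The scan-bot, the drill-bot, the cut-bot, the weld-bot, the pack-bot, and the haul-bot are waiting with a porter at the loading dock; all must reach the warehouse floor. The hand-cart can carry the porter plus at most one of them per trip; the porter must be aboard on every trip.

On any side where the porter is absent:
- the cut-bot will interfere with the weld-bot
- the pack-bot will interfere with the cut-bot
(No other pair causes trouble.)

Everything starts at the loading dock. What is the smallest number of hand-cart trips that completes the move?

13

Counting alone: the porter can take at most 1 across per trip to the warehouse floor, so moving all 6 needs at least 6 loaded trips out, with a return between consecutive ones — at least 11 crossings.
The safety rule pushes this higher. Following every safe sequence of crossings, the most of the 6 that can be at the warehouse floor as the hand-cart arrives there on crossing 11 is 5 — never all 6.
So no plan with fewer than 13 crossings exists, and this one achieves 13:
1. Porter goes to the warehouse floor with the cut-bot.  [the loading dock: the drill-bot, the haul-bot, the pack-bot, the scan-bot, the weld-bot | the warehouse floor: the cut-bot]
2. Porter goes back to the loading dock alone.  [the loading dock: the drill-bot, the haul-bot, the pack-bot, the scan-bot, the weld-bot | the warehouse floor: the cut-bot]
3. Porter goes to the warehouse floor with the scan-bot.  [the loading dock: the drill-bot, the haul-bot, the pack-bot, the weld-bot | the warehouse floor: the cut-bot, the scan-bot]
4. Porter goes back to the loading dock alone.  [the loading dock: the drill-bot, the haul-bot, the pack-bot, the weld-bot | the warehouse floor: the cut-bot, the scan-bot]
5. Porter goes to the warehouse floor with the drill-bot.  [the loading dock: the haul-bot, the pack-bot, the weld-bot | the warehouse floor: the cut-bot, the drill-bot, the scan-bot]
6. Porter goes back to the loading dock alone.  [the loading dock: the haul-bot, the pack-bot, the weld-bot | the warehouse floor: the cut-bot, the drill-bot, the scan-bot]
7. Porter goes to the warehouse floor with the weld-bot.  [the loading dock: the haul-bot, the pack-bot | the warehouse floor: the cut-bot, the drill-bot, the scan-bot, the weld-bot]
8. Porter goes back to the loading dock with the cut-bot.  [the loading dock: the cut-bot, the haul-bot, the pack-bot | the warehouse floor: the drill-bot, the scan-bot, the weld-bot]
9. Porter goes to the warehouse floor with the pack-bot.  [the loading dock: the cut-bot, the haul-bot | the warehouse floor: the drill-bot, the pack-bot, the scan-bot, the weld-bot]
10. Porter goes back to the loading dock alone.  [the loading dock: the cut-bot, the haul-bot | the warehouse floor: the drill-bot, the pack-bot, the scan-bot, the weld-bot]
11. Porter goes to the warehouse floor with the haul-bot.  [the loading dock: the cut-bot | the warehouse floor: the drill-bot, the haul-bot, the pack-bot, the scan-bot, the weld-bot]
12. Porter goes back to the loading dock alone.  [the loading dock: the cut-bot | the warehouse floor: the drill-bot, the haul-bot, the pack-bot, the scan-bot, the weld-bot]
13. Porter goes to the warehouse floor with the cut-bot.  [the loading dock: — | the warehouse floor: the cut-bot, the drill-bot, the haul-bot, the pack-bot, the scan-bot, the weld-bot]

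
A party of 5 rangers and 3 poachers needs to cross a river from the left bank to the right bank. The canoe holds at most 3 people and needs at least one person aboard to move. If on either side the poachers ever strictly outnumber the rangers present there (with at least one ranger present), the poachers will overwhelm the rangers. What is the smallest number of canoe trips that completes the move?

7

Counting alone: each trip to the right bank takes at most 3 across and each return brings at least 1 back, so after t trips out (and t−1 returns) at most 3t − (t−1) of the 8 are across; that first reaches 8 at t = 4, so at least 7 crossings are needed.
The plan below uses exactly 7 crossings, so it is optimal:
1. 2 poachers → the right bank.  (the left bank: 5R 1P; the right bank: 0R 2P)
2. 1 poacher ← the left bank.  (the left bank: 5R 2P; the right bank: 0R 1P)
3. 2 rangers and 1 poacher → the right bank.  (the left bank: 3R 1P; the right bank: 2R 2P)
4. 1 poacher ← the left bank.  (the left bank: 3R 2P; the right bank: 2R 1P)
5. 1 ranger and 2 poachers → the right bank.  (the left bank: 2R 0P; the right bank: 3R 3P)
6. 1 poacher ← the left bank.  (the left bank: 2R 1P; the right bank: 3R 2P)
7. 2 rangers and 1 poacher → the right bank.  (the left bank: 0R 0P; the right bank: 5R 3P)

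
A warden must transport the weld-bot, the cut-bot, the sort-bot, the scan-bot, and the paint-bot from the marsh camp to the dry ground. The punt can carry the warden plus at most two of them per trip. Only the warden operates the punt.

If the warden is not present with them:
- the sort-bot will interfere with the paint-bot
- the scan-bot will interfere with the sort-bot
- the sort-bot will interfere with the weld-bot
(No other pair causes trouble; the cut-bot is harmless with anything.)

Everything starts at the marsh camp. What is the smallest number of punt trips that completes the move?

5

Counting alone: the warden can take at most 2 across per trip to the dry ground, so moving all 5 needs at least 3 loaded trips out, with a return between consecutive ones — at least 5 crossings.
The plan below uses exactly 5 crossings, so it is optimal:
1. Warden goes to the dry ground with the sort-bot and the weld-bot.  [the marsh camp: the cut-bot, the paint-bot, the scan-bot | the dry ground: the sort-bot, the weld-bot]
2. Warden goes back to the marsh camp with the sort-bot.  [the marsh camp: the cut-bot, the paint-bot, the scan-bot, the sort-bot | the dry ground: the weld-bot]
3. Warden goes to the dry ground with the paint-bot and the scan-bot.  [the marsh camp: the cut-bot, the sort-bot | the dry ground: the paint-bot, the scan-bot, the weld-bot]
4. Warden goes back to the marsh camp alone.  [the marsh camp: the cut-bot, the sort-bot | the dry ground: the paint-bot, the scan-bot, the weld-bot]
5. Warden goes to the dry ground with the cut-bot and the sort-bot.  [the marsh camp: — | the dry ground: the cut-bot, the paint-bot, the scan-bot, the sort-bot, the weld-bot]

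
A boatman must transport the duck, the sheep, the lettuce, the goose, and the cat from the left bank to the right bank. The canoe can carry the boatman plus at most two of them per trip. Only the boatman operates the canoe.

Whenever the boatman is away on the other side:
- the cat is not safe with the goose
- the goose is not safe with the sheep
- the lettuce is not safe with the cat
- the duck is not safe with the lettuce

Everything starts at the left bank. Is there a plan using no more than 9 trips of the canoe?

Yes — this plan uses 7 crossings (≤ 9):
1. Boatman goes to the right bank with the goose and the lettuce.  [the left bank: the cat, the duck, the sheep | the right bank: the goose, the lettuce]
2. Boatman goes back to the left bank alone.  [the left bank: the cat, the duck, the sheep | the right bank: the goose, the lettuce]
3. Boatman goes to the right bank with the duck.  [the left bank: the cat, the sheep | the right bank: the duck, the goose, the lettuce]
4. Boatman goes back to the left bank with the lettuce.  [the left bank: the cat, the lettuce, the sheep | the right bank: the duck, the goose]
5. Boatman goes to the right bank with the cat and the sheep.  [the left bank: the lettuce | the right bank: the cat, the duck, the goose, the sheep]
6. Boatman goes back to the left bank with the goose.  [the left bank: the goose, the lettuce | the right bank: the cat, the duck, the sheep]
7. Boatman goes to the right bank with the goose and the lettuce.  [the left bank: — | the right bank: the cat, the duck, the goose, the lettuce, the sheep]

Yes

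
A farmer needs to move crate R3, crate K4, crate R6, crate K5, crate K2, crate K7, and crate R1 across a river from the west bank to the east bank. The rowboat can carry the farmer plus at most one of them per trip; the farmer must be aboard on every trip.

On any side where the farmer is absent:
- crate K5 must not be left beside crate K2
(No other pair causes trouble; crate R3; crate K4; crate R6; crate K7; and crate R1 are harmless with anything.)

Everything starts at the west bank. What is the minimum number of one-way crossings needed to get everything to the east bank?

13

Counting alone: the farmer can take at most 1 across per trip to the east bank, so moving all 7 needs at least 7 loaded trips out, with a return between consecutive ones — at least 13 crossings.
The plan below uses exactly 13 crossings, so it is optimal:
1. Farmer goes to the east bank with crate K5.
2. Farmer goes back to the west bank alone.
3. Farmer goes to the east bank with crate R3.
4. Farmer goes back to the west bank alone.
5. Farmer goes to the east bank with crate K4.
6. Farmer goes back to the west bank alone.
7. Farmer goes to the east bank with crate R6.
8. Farmer goes back to the west bank alone.
9. Farmer goes to the east bank with crate K7.
10. Farmer goes back to the west bank alone.
11. Farmer goes to the east bank with crate R1.
12. Farmer goes back to the west bank alone.
13. Farmer goes to the east bank with crate K2.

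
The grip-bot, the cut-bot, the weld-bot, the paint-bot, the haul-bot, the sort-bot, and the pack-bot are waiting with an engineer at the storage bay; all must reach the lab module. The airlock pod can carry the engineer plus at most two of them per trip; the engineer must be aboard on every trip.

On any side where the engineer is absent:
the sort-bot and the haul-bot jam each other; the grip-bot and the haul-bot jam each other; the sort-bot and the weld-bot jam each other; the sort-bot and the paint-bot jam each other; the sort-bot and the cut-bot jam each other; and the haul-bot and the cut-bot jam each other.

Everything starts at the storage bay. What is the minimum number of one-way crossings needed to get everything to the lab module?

11

Counting alone: the engineer can take at most 2 across per trip to the lab module, so moving all 7 needs at least 4 loaded trips out, with a return between consecutive ones — at least 7 crossings.
The safety rule pushes this higher. Following every safe sequence of crossings, the most of the 7 that can be at the lab module as the airlock pod arrives there on crossings 7, 9 is 5, 6 respectively — never all 7.
So no plan with fewer than 11 crossings exists, and this one achieves 11:
1. Engineer goes to the lab module with the haul-bot and the sort-bot.  [the storage bay: the cut-bot, the grip-bot, the pack-bot, the paint-bot, the weld-bot | the lab module: the haul-bot, the sort-bot]
2. Engineer goes back to the storage bay with the haul-bot.  [the storage bay: the cut-bot, the grip-bot, the haul-bot, the pack-bot, the paint-bot, the weld-bot | the lab module: the sort-bot]
3. Engineer goes to the lab module with the cut-bot and the grip-bot.  [the storage bay: the haul-bot, the pack-bot, the paint-bot, the weld-bot | the lab module: the cut-bot, the grip-bot, the sort-bot]
4. Engineer goes back to the storage bay with the cut-bot.  [the storage bay: the cut-bot, the haul-bot, the pack-bot, the paint-bot, the weld-bot | the lab module: the grip-bot, the sort-bot]
5. Engineer goes to the lab module with the cut-bot and the weld-bot.  [the storage bay: the haul-bot, the pack-bot, the paint-bot | the lab module: the cut-bot, the grip-bot, the sort-bot, the weld-bot]
6. Engineer goes back to the storage bay with the sort-bot.  [the storage bay: the haul-bot, the pack-bot, the paint-bot, the sort-bot | the lab module: the cut-bot, the grip-bot, the weld-bot]
7. Engineer goes to the lab module with the haul-bot and the paint-bot.  [the storage bay: the pack-bot, the sort-bot | the lab module: the cut-bot, the grip-bot, the haul-bot, the paint-bot, the weld-bot]
8. Engineer goes back to the storage bay with the haul-bot.  [the storage bay: the haul-bot, the pack-bot, the sort-bot | the lab module: the cut-bot, the grip-bot, the paint-bot, the weld-bot]
9. Engineer goes to the lab module with the haul-bot and the pack-bot.  [the storage bay: the sort-bot | the lab module: the cut-bot, the grip-bot, the haul-bot, the pack-bot, the paint-bot, the weld-bot]
10. Engineer goes back to the storage bay with the haul-bot.  [the storage bay: the haul-bot, the sort-bot | the lab module: the cut-bot, the grip-bot, the pack-bot, the paint-bot, the weld-bot]
11. Engineer goes to the lab module with the haul-bot and the sort-bot.  [the storage bay: — | the lab module: the cut-bot, the grip-bot, the haul-bot, the pack-bot, the paint-bot, the sort-bot, the weld-bot]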